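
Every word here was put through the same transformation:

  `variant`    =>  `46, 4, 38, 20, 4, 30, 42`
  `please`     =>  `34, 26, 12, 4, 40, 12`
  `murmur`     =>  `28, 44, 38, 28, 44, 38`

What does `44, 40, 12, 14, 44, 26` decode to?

v(#22)→46 and a(#1)→4: differences scale by 2, so n = 2·pos + 2. With a=1..z=26, the number is 2·pos + 2.
Reversing it on 44, 40, 12, 14, 44, 26: 44→(44−2)÷2=21=u, 40→(40−2)÷2=19=s, 12→(12−2)÷2=5=e, 14→(14−2)÷2=6=f, 44→(44−2)÷2=21=u, 26→(26−2)÷2=12=l.

useful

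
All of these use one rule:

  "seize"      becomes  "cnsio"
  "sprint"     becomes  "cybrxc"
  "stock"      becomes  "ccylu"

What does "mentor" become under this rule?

wnxcya

A repeating key of period 2 is used — shifts +10, +9 over and over.
On mentor: m+10=w, e+9=n, n+10=x, t+9=c, o+10=y, r+9=a.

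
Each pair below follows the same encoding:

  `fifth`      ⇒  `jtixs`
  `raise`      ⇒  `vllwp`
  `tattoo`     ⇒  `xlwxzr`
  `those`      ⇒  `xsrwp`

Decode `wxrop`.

smoke

Shifts by position in fifth: pos 0: f→j (+4), pos 1: i→t (+11), pos 2: f→i (+3), pos 3: t→x (+4), pos 4: h→s (+11) — repeating every 3. The shifts repeat in a cycle of length 3: positions 0,1,… shift by +4, +11, +3, then the pattern repeats.
Reversing it on wxrop: w−4=s, x−11=m, r−3=o, o−4=k, p−11=e.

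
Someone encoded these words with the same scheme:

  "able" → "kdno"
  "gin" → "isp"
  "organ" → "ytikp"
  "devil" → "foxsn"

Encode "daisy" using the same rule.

The shift depends on letter class: consonant b→d is +2, but vowel a→k is +10. Two shifts are in play — +10 for a/e/i/o/u, +2 for every other letter.
For daisy: d(cons)+2=f, a(vowel)+10=k, i(vowel)+10=s, s(cons)+2=u, y(cons)+2=a.

fksua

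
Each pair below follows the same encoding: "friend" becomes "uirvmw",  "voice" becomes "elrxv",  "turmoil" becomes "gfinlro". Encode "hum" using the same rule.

Each pair mirrors across the alphabet (f↔u, r↔i, i↔r): positions sum to 25. This is the alphabet-reversal cipher (Atbash): a becomes z, b becomes y, etc.
On hum: h↔s, u↔f, m↔n.

sfn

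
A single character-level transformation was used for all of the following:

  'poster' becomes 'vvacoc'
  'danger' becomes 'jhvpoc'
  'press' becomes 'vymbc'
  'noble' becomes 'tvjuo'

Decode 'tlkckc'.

Each letter shifts forward by (position + 6), i.e. 6, 7, 8, … — the shift grows by one for each successive letter.
Undoing it on tlkckc: t−6=n, l−7=e, k−8=c, c−9=t, k−10=a, c−11=r.

nectar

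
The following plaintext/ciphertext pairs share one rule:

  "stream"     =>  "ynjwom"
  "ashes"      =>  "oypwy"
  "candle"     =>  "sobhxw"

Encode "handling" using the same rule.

s(18)→y(24) and t(19)→n(13) fit y≡15x+14 (mod 26); the inverse of 15 mod 26 is 7. Each letter's alphabet position (a=0..z=25) is mapped through 15·x+14 mod 26 — an affine cipher.
Applying it to handling: h(7)→15·7+14≡15=p; a(0)→15·0+14≡14=o; n(13)→15·13+14≡1=b; d(3)→15·3+14≡7=h; l(11)→15·11+14≡23=x; i(8)→15·8+14≡4=e; n(13)→15·13+14≡1=b; g(6)→15·6+14≡0=a (all mod 26).

pobhxeba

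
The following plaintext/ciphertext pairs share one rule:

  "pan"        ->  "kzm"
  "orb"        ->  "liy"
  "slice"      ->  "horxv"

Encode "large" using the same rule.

This is the alphabet-reversal cipher (Atbash): a becomes z, b becomes y, etc.
For large: l↔o, a↔z, r↔i, g↔t, e↔v.

ozitv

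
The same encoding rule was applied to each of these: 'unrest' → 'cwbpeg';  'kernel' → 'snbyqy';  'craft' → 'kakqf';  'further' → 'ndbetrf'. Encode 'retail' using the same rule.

In unrest: u→c is +8, n→w is +9, r→b is +10, e→p is +11 — the shift increases by 1 each position. The shift increases by 1 at each position, starting from +8: 8, 9, 10, ….
For retail: r+8=z, e+9=n, t+10=d, a+11=l, i+12=u, l+13=y.

zndluy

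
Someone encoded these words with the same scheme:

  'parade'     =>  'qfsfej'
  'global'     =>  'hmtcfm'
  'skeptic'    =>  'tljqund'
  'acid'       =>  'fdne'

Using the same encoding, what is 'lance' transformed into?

mfodj

Two shifts are in play — +5 for a/e/i/o/u, +1 for every other letter.
On lance: l(cons)+1=m, a(vowel)+5=f, n(cons)+1=o, c(cons)+1=d, e(vowel)+5=j.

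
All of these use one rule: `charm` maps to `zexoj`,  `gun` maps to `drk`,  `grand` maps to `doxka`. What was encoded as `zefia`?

child

Every letter moves 23 places later in the alphabet, wrapping around z→a.
Undoing it on zefia: z−23=c, e−23=h, f−23=i, i−23=l, a−23=d.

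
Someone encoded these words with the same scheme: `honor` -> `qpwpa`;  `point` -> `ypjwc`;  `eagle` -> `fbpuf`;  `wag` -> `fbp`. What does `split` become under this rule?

byujc

The shift depends on letter class: consonant h→q is +9, but vowel o→p is +1. Two shifts are in play — +1 for a/e/i/o/u, +9 for every other letter.
For split: s(cons)+9=b, p(cons)+9=y, l(cons)+9=u, i(vowel)+1=j, t(cons)+9=c.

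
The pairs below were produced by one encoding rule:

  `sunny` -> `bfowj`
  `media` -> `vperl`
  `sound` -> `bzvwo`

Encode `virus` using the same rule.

etsdd

The shifts repeat in a cycle of length 3: positions 0,1,… shift by +9, +11, +1, then the pattern repeats.
For virus: v+9=e, i+11=t, r+1=s, u+9=d, s+11=d.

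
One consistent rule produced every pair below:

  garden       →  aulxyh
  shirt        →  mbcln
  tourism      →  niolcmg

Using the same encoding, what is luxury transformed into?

forols

Compare letters: g→a is +20, a→u is +20, r→l is +20 — a constant shift. This is a Caesar cipher with shift 20.
For luxury: l+20=f, u+20=o, x+20=r, u+20=o, r+20=l, y+20=s.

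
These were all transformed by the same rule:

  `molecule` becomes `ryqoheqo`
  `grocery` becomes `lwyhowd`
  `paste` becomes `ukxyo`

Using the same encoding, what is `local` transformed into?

qyhkq

The shift depends on letter class: consonant m→r is +5, but vowel o→y is +10. Two shifts are in play — +10 for a/e/i/o/u, +5 for every other letter.
Applying it to local: l(cons)+5=q, o(vowel)+10=y, c(cons)+5=h, a(vowel)+10=k, l(cons)+5=q.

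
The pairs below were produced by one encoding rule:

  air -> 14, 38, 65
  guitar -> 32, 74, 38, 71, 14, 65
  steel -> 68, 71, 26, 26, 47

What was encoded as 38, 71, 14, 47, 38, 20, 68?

italics

a(#1)→14 and i(#9)→38: differences scale by 3, so n = 3·pos + 11. The formula is n = 3×(alphabet index, a=1) + 11.
Decoding 38, 71, 14, 47, 38, 20, 68: 38→(38−11)÷3=9=i, 71→(71−11)÷3=20=t, 14→(14−11)÷3=1=a, 47→(47−11)÷3=12=l, 38→(38−11)÷3=9=i, 20→(20−11)÷3=3=c, 68→(68−11)÷3=19=s.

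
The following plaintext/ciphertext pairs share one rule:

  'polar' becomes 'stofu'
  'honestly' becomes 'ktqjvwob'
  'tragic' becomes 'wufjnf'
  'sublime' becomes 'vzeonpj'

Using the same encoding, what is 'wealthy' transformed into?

Two shifts are in play — +5 for a/e/i/o/u, +3 for every other letter.
On wealthy: w(cons)+3=z, e(vowel)+5=j, a(vowel)+5=f, l(cons)+3=o, t(cons)+3=w, h(cons)+3=k, y(cons)+3=b.

zjfowkb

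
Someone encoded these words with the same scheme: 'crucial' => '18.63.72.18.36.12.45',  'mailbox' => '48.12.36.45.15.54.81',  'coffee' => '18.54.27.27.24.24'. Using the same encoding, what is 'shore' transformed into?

c(#3)→18 and r(#18)→63: differences scale by 3, so n = 3·pos + 9. The formula is n = 3×(alphabet index, a=1) + 9.
For shore: s=19→66, h=8→33, o=15→54, r=18→63, e=5→24.

66.33.54.63.24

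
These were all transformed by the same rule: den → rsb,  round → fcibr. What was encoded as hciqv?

touch

Compare letters: d→r is +14, e→s is +14, n→b is +14 — a constant shift. This is a Caesar cipher with shift 14.
Decoding hciqv: h−14=t, c−14=o, i−14=u, q−14=c, v−14=h.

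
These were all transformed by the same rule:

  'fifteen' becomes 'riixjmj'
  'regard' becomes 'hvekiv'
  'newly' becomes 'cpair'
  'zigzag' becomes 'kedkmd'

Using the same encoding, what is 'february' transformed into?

Read the word backwards and shift each letter +4.
Applying it to february: reverse → yraurbef; then shift: y+4=c, r+4=v, a+4=e, u+4=y, r+4=v, b+4=f, e+4=i, f+4=j.

cveyvfij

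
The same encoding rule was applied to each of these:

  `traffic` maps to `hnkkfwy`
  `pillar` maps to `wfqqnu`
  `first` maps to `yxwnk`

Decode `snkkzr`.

muffin

The output letters match the input read backwards, each shifted +5: traffic reversed is ciffart. Read the word backwards and shift each letter +5.
Undoing it on snkkzr: shift back: s−5=n, n−5=i, k−5=f, k−5=f, z−5=u, r−5=m → niffum; then reverse → muffin.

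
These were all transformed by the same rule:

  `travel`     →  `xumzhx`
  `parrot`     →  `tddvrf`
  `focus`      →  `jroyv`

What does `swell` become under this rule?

wzqpo

Shifts by position in travel: pos 0: t→x (+4), pos 1: r→u (+3), pos 2: a→m (+12), pos 3: v→z (+4), pos 4: e→h (+3), pos 5: l→x (+12) — repeating every 3. The shifts repeat in a cycle of length 3: positions 0,1,… shift by +4, +3, +12, then the pattern repeats.
On swell: s+4=w, w+3=z, e+12=q, l+4=p, l+3=o.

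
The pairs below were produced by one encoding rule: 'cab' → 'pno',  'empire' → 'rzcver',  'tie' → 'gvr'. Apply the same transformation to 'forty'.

Compare letters: c→p is +13, a→n is +13, b→o is +13 — a constant shift. Each letter is shifted forward by 13 in the alphabet (a Caesar shift of +13).
Applying it to forty: f+13=s, o+13=b, r+13=e, t+13=g, y+13=l.

sbegl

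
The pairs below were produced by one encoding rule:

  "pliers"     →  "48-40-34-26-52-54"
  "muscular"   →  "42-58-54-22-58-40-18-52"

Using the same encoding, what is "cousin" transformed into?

22-46-58-54-34-44

p(#16)→48 and l(#12)→40: differences scale by 2, so n = 2·pos + 16. The formula is n = 2×(alphabet index, a=1) + 16.
On cousin: c=3→22, o=15→46, u=21→58, s=19→54, i=9→34, n=14→44.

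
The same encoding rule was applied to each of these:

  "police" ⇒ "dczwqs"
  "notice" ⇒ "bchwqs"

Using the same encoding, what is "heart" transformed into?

vsofh

Compare letters: p→d is +14, o→c is +14, l→z is +14 — a constant shift. Each letter is shifted forward by 14 in the alphabet (a Caesar shift of +14).
For heart: h+14=v, e+14=s, a+14=o, r+14=f, t+14=h.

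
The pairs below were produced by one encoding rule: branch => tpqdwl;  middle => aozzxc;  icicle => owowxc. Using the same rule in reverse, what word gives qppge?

arrow

b(1)→t(19) and r(17)→p(15) fit y≡3x+16 (mod 26); the inverse of 3 mod 26 is 9. Treating letters as 0–25, the rule is x ↦ 3x + 16 (mod 26).
Decoding qppge: q(16)→9·(16−16)≡0=a; p(15)→9·(15−16)≡17=r; p(15)→9·(15−16)≡17=r; g(6)→9·(6−16)≡14=o; e(4)→9·(4−16)≡22=w (all mod 26).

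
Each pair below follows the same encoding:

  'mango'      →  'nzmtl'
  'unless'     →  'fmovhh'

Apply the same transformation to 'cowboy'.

Each pair mirrors across the alphabet (m↔n, a↔z, n↔m): positions sum to 25. Letters are reflected about the middle of the alphabet (position → 25−position): Atbash.
Applying it to cowboy: c↔x, o↔l, w↔d, b↔y, o↔l, y↔b.

xldylb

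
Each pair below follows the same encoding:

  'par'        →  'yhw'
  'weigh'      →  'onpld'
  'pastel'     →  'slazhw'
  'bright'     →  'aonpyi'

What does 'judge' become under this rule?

lnkbq

The output letters match the input read backwards, each shifted +7: par reversed is rap. Read the word backwards and shift each letter +7.
For judge: reverse → egduj; then shift: e+7=l, g+7=n, d+7=k, u+7=b, j+7=q.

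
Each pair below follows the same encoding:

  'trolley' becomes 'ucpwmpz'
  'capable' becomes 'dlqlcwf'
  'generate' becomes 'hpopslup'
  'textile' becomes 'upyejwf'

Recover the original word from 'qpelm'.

Shifts by position in trolley: pos 0: t→u (+1), pos 1: r→c (+11), pos 2: o→p (+1), pos 3: l→w (+11) — repeating every 2. The shifts repeat in a cycle of length 2: positions 0,1,… shift by +1, +11, then the pattern repeats.
Undoing it on qpelm: q−1=p, p−11=e, e−1=d, l−11=a, m−1=l.

pedal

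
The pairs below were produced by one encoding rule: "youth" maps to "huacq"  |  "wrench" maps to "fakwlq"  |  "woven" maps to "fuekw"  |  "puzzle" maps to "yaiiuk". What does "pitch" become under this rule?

Vowels shift forward by 6 and consonants shift forward by 9.
On pitch: p(cons)+9=y, i(vowel)+6=o, t(cons)+9=c, c(cons)+9=l, h(cons)+9=q.

yoclq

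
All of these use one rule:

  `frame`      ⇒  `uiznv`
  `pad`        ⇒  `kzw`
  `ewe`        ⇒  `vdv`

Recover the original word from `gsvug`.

Each letter is replaced by its mirror in the alphabet: a↔z, b↔y, c↔x, and so on (the Atbash cipher).
Decoding gsvug: g↔t, s↔h, v↔e, u↔f, g↔t.

theft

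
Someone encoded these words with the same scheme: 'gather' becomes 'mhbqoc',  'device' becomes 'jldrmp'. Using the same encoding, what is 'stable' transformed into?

In gather: g→m is +6, a→h is +7, t→b is +8, h→q is +9 — the shift increases by 1 each position. Letter i (0-indexed) is shifted by i+6, so successive shifts are 6, 7, 8, ….
Applying it to stable: s+6=y, t+7=a, a+8=i, b+9=k, l+10=v, e+11=p.

yaikvp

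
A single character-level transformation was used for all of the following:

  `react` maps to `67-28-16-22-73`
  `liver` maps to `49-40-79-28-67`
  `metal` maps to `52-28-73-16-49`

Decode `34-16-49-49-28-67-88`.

gallery

r(#18)→67 and e(#5)→28: differences scale by 3, so n = 3·pos + 13. Each letter becomes 3×(its alphabet position, a=1..z=26) + 13.
Reversing it on 34-16-49-49-28-67-88: 34→(34−13)÷3=7=g, 16→(16−13)÷3=1=a, 49→(49−13)÷3=12=l, 49→(49−13)÷3=12=l, 28→(28−13)÷3=5=e, 67→(67−13)÷3=18=r, 88→(88−13)÷3=25=y.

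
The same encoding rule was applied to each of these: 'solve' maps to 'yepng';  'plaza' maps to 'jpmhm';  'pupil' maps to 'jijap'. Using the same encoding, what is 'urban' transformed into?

itrmz

s(18)→y(24) and o(14)→e(4) fit y≡5x+12 (mod 26); the inverse of 5 mod 26 is 21. Each letter's alphabet position (a=0..z=25) is mapped through 5·x+12 mod 26 — an affine cipher.
Applying it to urban: u(20)→5·20+12≡8=i; r(17)→5·17+12≡19=t; b(1)→5·1+12≡17=r; a(0)→5·0+12≡12=m; n(13)→5·13+12≡25=z (all mod 26).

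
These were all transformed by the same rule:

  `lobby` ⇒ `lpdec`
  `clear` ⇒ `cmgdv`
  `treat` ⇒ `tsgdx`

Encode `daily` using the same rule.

In lobby: l→l is +0, o→p is +1, b→d is +2, b→e is +3 — the shift increases by 1 each position. Each letter shifts forward by its position index (0, 1, 2, …) — the shift grows by one for each successive letter.
Applying it to daily: d+0=d, a+1=b, i+2=k, l+3=o, y+4=c.

dbkoc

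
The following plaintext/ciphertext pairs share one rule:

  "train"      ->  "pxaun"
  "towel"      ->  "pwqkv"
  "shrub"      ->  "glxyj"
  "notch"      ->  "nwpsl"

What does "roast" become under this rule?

xwagp

t(19)→p(15) and r(17)→x(23) fit y≡9x+0 (mod 26); the inverse of 9 mod 26 is 3. Each letter's alphabet position (a=0..z=25) is mapped through 9·x+0 mod 26 — an affine cipher.
On roast: r(17)→9·17+0≡23=x; o(14)→9·14+0≡22=w; a(0)→9·0+0≡0=a; s(18)→9·18+0≡6=g; t(19)→9·19+0≡15=p (all mod 26).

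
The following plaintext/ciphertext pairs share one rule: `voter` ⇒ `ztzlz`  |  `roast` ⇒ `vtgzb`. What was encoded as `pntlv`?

In voter: v→z is +4, o→t is +5, t→z is +6, e→l is +7 — the shift increases by 1 each position. Letter i (0-indexed) is shifted by i+4, so successive shifts are 4, 5, 6, ….
Reversing it on pntlv: p−4=l, n−5=i, t−6=n, l−7=e, v−8=n.

linen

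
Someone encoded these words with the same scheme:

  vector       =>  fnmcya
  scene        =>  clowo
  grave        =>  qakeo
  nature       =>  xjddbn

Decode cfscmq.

switch

Shifts by position in vector: pos 0: v→f (+10), pos 1: e→n (+9), pos 2: c→m (+10), pos 3: t→c (+9) — repeating every 2. It's a Vigenère-style cipher with numeric key [10,9]: position i shifts by key[i mod 2].
Reversing it on cfscmq: c−10=s, f−9=w, s−10=i, c−9=t, m−10=c, q−9=h.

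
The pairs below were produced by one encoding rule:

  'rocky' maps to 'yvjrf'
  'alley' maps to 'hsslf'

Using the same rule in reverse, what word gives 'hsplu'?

alien

Compare letters: r→y is +7, o→v is +7, c→j is +7 — a constant shift. Each letter is shifted forward by 7 in the alphabet (a Caesar shift of +7).
Undoing it on hsplu: h−7=a, s−7=l, p−7=i, l−7=e, u−7=n.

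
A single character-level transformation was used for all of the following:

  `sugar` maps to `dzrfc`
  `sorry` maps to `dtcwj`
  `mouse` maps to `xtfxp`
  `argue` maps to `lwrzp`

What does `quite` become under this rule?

bztyp

The shifts repeat in a cycle of length 2: positions 0,1,… shift by +11, +5, then the pattern repeats.
For quite: q+11=b, u+5=z, i+11=t, t+5=y, e+11=p.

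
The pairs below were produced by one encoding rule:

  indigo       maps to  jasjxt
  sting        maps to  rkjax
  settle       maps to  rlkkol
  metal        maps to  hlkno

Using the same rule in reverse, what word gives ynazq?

i(8)→j(9) and n(13)→a(0) fit y≡19x+13 (mod 26); the inverse of 19 mod 26 is 11. This is an affine cipher: with a=0,…,z=25, each position x becomes (19x+13) mod 26.
Undoing it on ynazq: y(24)→11·(24−13)≡17=r; n(13)→11·(13−13)≡0=a; a(0)→11·(0−13)≡13=n; z(25)→11·(25−13)≡2=c; q(16)→11·(16−13)≡7=h (all mod 26).

ranch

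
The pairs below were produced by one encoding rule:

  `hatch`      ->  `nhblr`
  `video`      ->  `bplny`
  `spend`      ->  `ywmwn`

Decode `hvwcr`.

Each letter shifts forward by (position + 6), i.e. 6, 7, 8, … — the shift grows by one for each successive letter.
Reversing it on hvwcr: h−6=b, v−7=o, w−8=o, c−9=t, r−10=h.

booth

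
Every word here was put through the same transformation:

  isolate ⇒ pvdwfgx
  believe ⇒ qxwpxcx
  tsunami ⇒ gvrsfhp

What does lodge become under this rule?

i(8)→p(15) and s(18)→v(21) fit y≡11x+5 (mod 26); the inverse of 11 mod 26 is 19. Treating letters as 0–25, the rule is x ↦ 11x + 5 (mod 26).
For lodge: l(11)→11·11+5≡22=w; o(14)→11·14+5≡3=d; d(3)→11·3+5≡12=m; g(6)→11·6+5≡19=t; e(4)→11·4+5≡23=x (all mod 26).

wdmtx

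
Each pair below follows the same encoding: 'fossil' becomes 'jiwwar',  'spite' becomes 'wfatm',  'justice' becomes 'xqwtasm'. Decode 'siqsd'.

couch

f(5)→j(9) and o(14)→i(8) fit y≡23x+24 (mod 26); the inverse of 23 mod 26 is 17. Each letter's alphabet position (a=0..z=25) is mapped through 23·x+24 mod 26 — an affine cipher.
Undoing it on siqsd: s(18)→17·(18−24)≡2=c; i(8)→17·(8−24)≡14=o; q(16)→17·(16−24)≡20=u; s(18)→17·(18−24)≡2=c; d(3)→17·(3−24)≡7=h (all mod 26).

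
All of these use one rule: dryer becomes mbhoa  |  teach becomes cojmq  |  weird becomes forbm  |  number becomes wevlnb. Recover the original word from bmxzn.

Shifts by position in dryer: pos 0: d→m (+9), pos 1: r→b (+10), pos 2: y→h (+9), pos 3: e→o (+10) — repeating every 2. It's a Vigenère-style cipher with numeric key [9,10]: position i shifts by key[i mod 2].
Decoding bmxzn: b−9=s, m−10=c, x−9=o, z−10=p, n−9=e.

scope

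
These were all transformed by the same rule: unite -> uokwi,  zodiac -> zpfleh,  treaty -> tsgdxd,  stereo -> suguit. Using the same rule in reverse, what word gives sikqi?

In unite: u→u is +0, n→o is +1, i→k is +2, t→w is +3 — the shift increases by 1 each position. Letter i (0-indexed) is shifted by i+0, so successive shifts are 0, 1, 2, ….
Decoding sikqi: s−0=s, i−1=h, k−2=i, q−3=n, i−4=e.

shine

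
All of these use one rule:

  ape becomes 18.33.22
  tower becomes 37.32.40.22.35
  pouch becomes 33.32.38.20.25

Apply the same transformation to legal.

29.22.24.18.29

The number is (letter's place in the alphabet, a=1) + 17.
For legal: l=12→29, e=5→22, g=7→24, a=1→18, l=12→29.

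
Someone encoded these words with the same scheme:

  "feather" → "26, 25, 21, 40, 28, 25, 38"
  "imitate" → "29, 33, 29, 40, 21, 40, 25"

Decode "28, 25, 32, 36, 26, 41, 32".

f is letter #6 and maps to 26: an offset of 20. Letters become their 1-based position plus 20 (so a→21, b→22, …).
Decoding 28, 25, 32, 36, 26, 41, 32: 28→(28−20)÷1=8=h, 25→(25−20)÷1=5=e, 32→(32−20)÷1=12=l, 36→(36−20)÷1=16=p, 26→(26−20)÷1=6=f, 41→(41−20)÷1=21=u, 32→(32−20)÷1=12=l.

helpful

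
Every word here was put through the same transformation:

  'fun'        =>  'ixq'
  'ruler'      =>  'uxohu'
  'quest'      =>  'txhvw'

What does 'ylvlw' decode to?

Compare letters: f→i is +3, u→x is +3, n→q is +3 — a constant shift. This is a Caesar cipher with shift 3.
Decoding ylvlw: y−3=v, l−3=i, v−3=s, l−3=i, w−3=t.

visit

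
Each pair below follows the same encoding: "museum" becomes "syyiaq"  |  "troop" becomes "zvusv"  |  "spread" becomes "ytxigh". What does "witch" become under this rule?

cmzgn

Shifts by position in museum: pos 0: m→s (+6), pos 1: u→y (+4), pos 2: s→y (+6), pos 3: e→i (+4) — repeating every 2. The shifts repeat in a cycle of length 2: positions 0,1,… shift by +6, +4, then the pattern repeats.
On witch: w+6=c, i+4=m, t+6=z, c+4=g, h+6=n.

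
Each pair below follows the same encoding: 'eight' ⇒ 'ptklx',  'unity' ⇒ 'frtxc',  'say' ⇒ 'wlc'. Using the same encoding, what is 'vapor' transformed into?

zltzv

The shift depends on letter class: consonant g→k is +4, but vowel e→p is +11. Two shifts are in play — +11 for a/e/i/o/u, +4 for every other letter.
Applying it to vapor: v(cons)+4=z, a(vowel)+11=l, p(cons)+4=t, o(vowel)+11=z, r(cons)+4=v.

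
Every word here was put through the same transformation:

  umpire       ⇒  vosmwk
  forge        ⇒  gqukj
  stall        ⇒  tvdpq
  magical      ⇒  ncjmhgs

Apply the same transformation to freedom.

gthiiut

In umpire: u→v is +1, m→o is +2, p→s is +3, i→m is +4 — the shift increases by 1 each position. Each letter shifts forward by (position + 1), i.e. 1, 2, 3, … — the shift grows by one for each successive letter.
On freedom: f+1=g, r+2=t, e+3=h, e+4=i, d+5=i, o+6=u, m+7=t.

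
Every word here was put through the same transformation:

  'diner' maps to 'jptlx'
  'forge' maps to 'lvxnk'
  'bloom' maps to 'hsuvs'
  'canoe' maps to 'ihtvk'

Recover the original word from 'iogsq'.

The shifts repeat in a cycle of length 2: positions 0,1,… shift by +6, +7, then the pattern repeats.
Decoding iogsq: i−6=c, o−7=h, g−6=a, s−7=l, q−6=k.

chalk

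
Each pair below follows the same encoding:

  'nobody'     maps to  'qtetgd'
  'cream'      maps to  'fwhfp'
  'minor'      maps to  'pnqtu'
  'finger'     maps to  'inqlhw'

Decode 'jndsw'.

giant

Shifts by position in nobody: pos 0: n→q (+3), pos 1: o→t (+5), pos 2: b→e (+3), pos 3: o→t (+5) — repeating every 2. It's a Vigenère-style cipher with numeric key [3,5]: position i shifts by key[i mod 2].
Undoing it on jndsw: j−3=g, n−5=i, d−3=a, s−5=n, w−3=t.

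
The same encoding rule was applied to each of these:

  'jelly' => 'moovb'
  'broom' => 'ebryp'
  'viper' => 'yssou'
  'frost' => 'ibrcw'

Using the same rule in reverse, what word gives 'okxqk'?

Shifts by position in jelly: pos 0: j→m (+3), pos 1: e→o (+10), pos 2: l→o (+3), pos 3: l→v (+10) — repeating every 2. The shifts repeat in a cycle of length 2: positions 0,1,… shift by +3, +10, then the pattern repeats.
Reversing it on okxqk: o−3=l, k−10=a, x−3=u, q−10=g, k−3=h.

laugh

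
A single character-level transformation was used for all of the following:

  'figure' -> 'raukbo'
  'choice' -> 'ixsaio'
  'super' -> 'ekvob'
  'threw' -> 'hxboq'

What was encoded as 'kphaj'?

f(5)→r(17) and i(8)→a(0) fit y≡3x+2 (mod 26); the inverse of 3 mod 26 is 9. This is an affine cipher: with a=0,…,z=25, each position x becomes (3x+2) mod 26.
Undoing it on kphaj: k(10)→9·(10−2)≡20=u; p(15)→9·(15−2)≡13=n; h(7)→9·(7−2)≡19=t; a(0)→9·(0−2)≡8=i; j(9)→9·(9−2)≡11=l (all mod 26).

until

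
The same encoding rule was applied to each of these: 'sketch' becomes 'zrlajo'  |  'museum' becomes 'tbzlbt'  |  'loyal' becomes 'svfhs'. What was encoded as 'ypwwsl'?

ripple

Compare letters: s→z is +7, k→r is +7, e→l is +7 — a constant shift. It's a constant shift of +7 (ROT7).
Reversing it on ypwwsl: y−7=r, p−7=i, w−7=p, w−7=p, s−7=l, l−7=e.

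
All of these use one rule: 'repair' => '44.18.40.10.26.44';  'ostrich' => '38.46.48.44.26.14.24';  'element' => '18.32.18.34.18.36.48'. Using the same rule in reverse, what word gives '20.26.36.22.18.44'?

The formula is n = 2×(alphabet index, a=1) + 8.
Reversing it on 20.26.36.22.18.44: 20→(20−8)÷2=6=f, 26→(26−8)÷2=9=i, 36→(36−8)÷2=14=n, 22→(22−8)÷2=7=g, 18→(18−8)÷2=5=e, 44→(44−8)÷2=18=r.

finger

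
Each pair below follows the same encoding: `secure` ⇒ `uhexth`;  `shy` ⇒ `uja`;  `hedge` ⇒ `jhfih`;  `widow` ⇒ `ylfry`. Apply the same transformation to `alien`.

The shift depends on letter class: consonant s→u is +2, but vowel e→h is +3. Two shifts are in play — +3 for a/e/i/o/u, +2 for every other letter.
Applying it to alien: a(vowel)+3=d, l(cons)+2=n, i(vowel)+3=l, e(vowel)+3=h, n(cons)+2=p.

dnlhp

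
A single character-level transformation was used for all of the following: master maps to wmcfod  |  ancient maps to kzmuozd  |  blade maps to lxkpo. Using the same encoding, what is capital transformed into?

Shifts by position in master: pos 0: m→w (+10), pos 1: a→m (+12), pos 2: s→c (+10), pos 3: t→f (+12) — repeating every 2. It's a Vigenère-style cipher with numeric key [10,12]: position i shifts by key[i mod 2].
Applying it to capital: c+10=m, a+12=m, p+10=z, i+12=u, t+10=d, a+12=m, l+10=v.

mmzudmv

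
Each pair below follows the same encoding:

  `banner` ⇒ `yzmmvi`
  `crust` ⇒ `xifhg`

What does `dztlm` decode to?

wagon

Each pair mirrors across the alphabet (b↔y, a↔z, n↔m): positions sum to 25. This is the alphabet-reversal cipher (Atbash): a becomes z, b becomes y, etc.
Decoding dztlm: d↔w, z↔a, t↔g, l↔o, m↔n.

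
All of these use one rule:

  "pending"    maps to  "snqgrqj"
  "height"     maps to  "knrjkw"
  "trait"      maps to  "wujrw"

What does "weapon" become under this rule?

znjsxq

The shift depends on letter class: consonant p→s is +3, but vowel e→n is +9. Vowels shift forward by 9 and consonants shift forward by 3.
For weapon: w(cons)+3=z, e(vowel)+9=n, a(vowel)+9=j, p(cons)+3=s, o(vowel)+9=x, n(cons)+3=q.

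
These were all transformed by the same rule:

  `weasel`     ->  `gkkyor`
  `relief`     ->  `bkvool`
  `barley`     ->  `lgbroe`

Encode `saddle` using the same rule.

Shifts by position in weasel: pos 0: w→g (+10), pos 1: e→k (+6), pos 2: a→k (+10), pos 3: s→y (+6) — repeating every 2. It's a Vigenère-style cipher with numeric key [10,6]: position i shifts by key[i mod 2].
Applying it to saddle: s+10=c, a+6=g, d+10=n, d+6=j, l+10=v, e+6=k.

cgnjvk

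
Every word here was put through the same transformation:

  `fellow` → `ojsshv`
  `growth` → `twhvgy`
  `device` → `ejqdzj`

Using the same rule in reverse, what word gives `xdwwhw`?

f(5)→o(14) and e(4)→j(9) fit y≡5x+15 (mod 26); the inverse of 5 mod 26 is 21. Treating letters as 0–25, the rule is x ↦ 5x + 15 (mod 26).
Undoing it on xdwwhw: x(23)→21·(23−15)≡12=m; d(3)→21·(3−15)≡8=i; w(22)→21·(22−15)≡17=r; w(22)→21·(22−15)≡17=r; h(7)→21·(7−15)≡14=o; w(22)→21·(22−15)≡17=r (all mod 26).

mirror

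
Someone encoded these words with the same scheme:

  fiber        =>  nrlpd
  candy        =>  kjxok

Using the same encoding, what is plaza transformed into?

The shift increases by 1 at each position, starting from +8: 8, 9, 10, ….
Applying it to plaza: p+8=x, l+9=u, a+10=k, z+11=k, a+12=m.

xukkm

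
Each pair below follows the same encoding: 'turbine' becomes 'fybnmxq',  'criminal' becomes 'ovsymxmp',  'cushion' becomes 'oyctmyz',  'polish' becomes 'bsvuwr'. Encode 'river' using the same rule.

Shifts by position in turbine: pos 0: t→f (+12), pos 1: u→y (+4), pos 2: r→b (+10), pos 3: b→n (+12), pos 4: i→m (+4), pos 5: n→x (+10) — repeating every 3. The shifts repeat in a cycle of length 3: positions 0,1,… shift by +12, +4, +10, then the pattern repeats.
Applying it to river: r+12=d, i+4=m, v+10=f, e+12=q, r+4=v.

dmfqv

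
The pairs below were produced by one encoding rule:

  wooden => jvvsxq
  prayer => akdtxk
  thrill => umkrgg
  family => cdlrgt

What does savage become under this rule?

w(22)→j(9) and o(14)→v(21) fit y≡5x+3 (mod 26); the inverse of 5 mod 26 is 21. Each letter's alphabet position (a=0..z=25) is mapped through 5·x+3 mod 26 — an affine cipher.
Applying it to savage: s(18)→5·18+3≡15=p; a(0)→5·0+3≡3=d; v(21)→5·21+3≡4=e; a(0)→5·0+3≡3=d; g(6)→5·6+3≡7=h; e(4)→5·4+3≡23=x (all mod 26).

pdedhx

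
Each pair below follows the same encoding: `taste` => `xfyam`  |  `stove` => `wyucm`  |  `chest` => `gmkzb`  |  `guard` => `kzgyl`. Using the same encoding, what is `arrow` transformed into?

ewxve

In taste: t→x is +4, a→f is +5, s→y is +6, t→a is +7 — the shift increases by 1 each position. Each letter shifts forward by (position + 4), i.e. 4, 5, 6, … — the shift grows by one for each successive letter.
For arrow: a+4=e, r+5=w, r+6=x, o+7=v, w+8=e.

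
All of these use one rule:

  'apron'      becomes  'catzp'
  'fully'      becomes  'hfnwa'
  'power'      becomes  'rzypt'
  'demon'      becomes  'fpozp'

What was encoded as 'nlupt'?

Shifts by position in apron: pos 0: a→c (+2), pos 1: p→a (+11), pos 2: r→t (+2), pos 3: o→z (+11) — repeating every 2. The shifts repeat in a cycle of length 2: positions 0,1,… shift by +2, +11, then the pattern repeats.
Decoding nlupt: n−2=l, l−11=a, u−2=s, p−11=e, t−2=r.

laser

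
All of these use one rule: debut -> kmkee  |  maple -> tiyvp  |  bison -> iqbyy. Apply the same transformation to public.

Letter i (0-indexed) is shifted by i+7, so successive shifts are 7, 8, 9, ….
Applying it to public: p+7=w, u+8=c, b+9=k, l+10=v, i+11=t, c+12=o.

wckvto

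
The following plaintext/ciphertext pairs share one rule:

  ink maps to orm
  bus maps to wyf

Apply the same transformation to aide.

The output letters match the input read backwards, each shifted +4: ink reversed is kni. The word is reversed, then every letter is shifted forward by 4.
For aide: reverse → edia; then shift: e+4=i, d+4=h, i+4=m, a+4=e.

ihme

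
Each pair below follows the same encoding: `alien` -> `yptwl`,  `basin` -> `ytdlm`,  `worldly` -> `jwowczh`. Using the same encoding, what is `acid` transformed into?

The output letters match the input read backwards, each shifted +11: alien reversed is neila. Read the word backwards and shift each letter +11.
On acid: reverse → dica; then shift: d+11=o, i+11=t, c+11=n, a+11=l.

otnl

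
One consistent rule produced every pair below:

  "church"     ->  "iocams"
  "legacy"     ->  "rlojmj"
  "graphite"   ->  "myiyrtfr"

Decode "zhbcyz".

tattoo

Each letter shifts forward by (position + 6), i.e. 6, 7, 8, … — the shift grows by one for each successive letter.
Undoing it on zhbcyz: z−6=t, h−7=a, b−8=t, c−9=t, y−10=o, z−11=o.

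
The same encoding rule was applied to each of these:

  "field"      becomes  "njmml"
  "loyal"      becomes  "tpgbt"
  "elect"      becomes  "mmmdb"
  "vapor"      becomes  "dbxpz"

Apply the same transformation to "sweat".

Shifts by position in field: pos 0: f→n (+8), pos 1: i→j (+1), pos 2: e→m (+8), pos 3: l→m (+1) — repeating every 2. It's a Vigenère-style cipher with numeric key [8,1]: position i shifts by key[i mod 2].
Applying it to sweat: s+8=a, w+1=x, e+8=m, a+1=b, t+8=b.

axmbb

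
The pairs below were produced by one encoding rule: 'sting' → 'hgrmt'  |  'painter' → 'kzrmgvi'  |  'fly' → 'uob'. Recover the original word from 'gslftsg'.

thought

Each pair mirrors across the alphabet (s↔h, t↔g, i↔r): positions sum to 25. This is the alphabet-reversal cipher (Atbash): a becomes z, b becomes y, etc.
Undoing it on gslftsg: g↔t, s↔h, l↔o, f↔u, t↔g, s↔h, g↔t.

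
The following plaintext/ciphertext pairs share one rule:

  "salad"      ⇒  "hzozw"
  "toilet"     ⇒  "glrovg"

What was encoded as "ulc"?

Each pair mirrors across the alphabet (s↔h, a↔z, l↔o): positions sum to 25. Letters are reflected about the middle of the alphabet (position → 25−position): Atbash.
Decoding ulc: u↔f, l↔o, c↔x.

fox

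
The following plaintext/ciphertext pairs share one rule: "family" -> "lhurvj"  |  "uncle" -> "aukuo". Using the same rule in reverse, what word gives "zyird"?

In family: f→l is +6, a→h is +7, m→u is +8, i→r is +9 — the shift increases by 1 each position. Letter i (0-indexed) is shifted by i+6, so successive shifts are 6, 7, 8, ….
Decoding zyird: z−6=t, y−7=r, i−8=a, r−9=i, d−10=t.

trait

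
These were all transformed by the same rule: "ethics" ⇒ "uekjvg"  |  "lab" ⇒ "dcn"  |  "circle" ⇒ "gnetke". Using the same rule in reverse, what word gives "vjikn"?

light

The word is reversed, then every letter is shifted forward by 2.
Reversing it on vjikn: shift back: v−2=t, j−2=h, i−2=g, k−2=i, n−2=l → thgil; then reverse → light.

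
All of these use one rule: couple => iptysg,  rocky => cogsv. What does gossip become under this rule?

The word is reversed, then every letter is shifted forward by 4.
On gossip: reverse → pissog; then shift: p+4=t, i+4=m, s+4=w, s+4=w, o+4=s, g+4=k.

tmwwsk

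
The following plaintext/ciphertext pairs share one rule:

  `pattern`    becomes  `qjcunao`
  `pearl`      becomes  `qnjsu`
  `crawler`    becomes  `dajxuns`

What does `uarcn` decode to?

It's a Vigenère-style cipher with numeric key [1,9,9]: position i shifts by key[i mod 3].
Reversing it on uarcn: u−1=t, a−9=r, r−9=i, c−1=b, n−9=e.

tribe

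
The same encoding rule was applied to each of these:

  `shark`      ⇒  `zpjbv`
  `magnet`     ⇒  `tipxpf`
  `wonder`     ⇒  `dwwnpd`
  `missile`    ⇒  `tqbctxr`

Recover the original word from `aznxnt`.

trench

In shark: s→z is +7, h→p is +8, a→j is +9, r→b is +10 — the shift increases by 1 each position. The shift increases by 1 at each position, starting from +7: 7, 8, 9, ….
Undoing it on aznxnt: a−7=t, z−8=r, n−9=e, x−10=n, n−11=c, t−12=h.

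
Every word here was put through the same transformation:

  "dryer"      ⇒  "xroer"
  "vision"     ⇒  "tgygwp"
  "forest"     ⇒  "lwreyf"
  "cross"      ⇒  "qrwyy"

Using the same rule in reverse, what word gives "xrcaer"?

d(3)→x(23) and r(17)→r(17) fit y≡7x+2 (mod 26); the inverse of 7 mod 26 is 15. This is an affine cipher: with a=0,…,z=25, each position x becomes (7x+2) mod 26.
Reversing it on xrcaer: x(23)→15·(23−2)≡3=d; r(17)→15·(17−2)≡17=r; c(2)→15·(2−2)≡0=a; a(0)→15·(0−2)≡22=w; e(4)→15·(4−2)≡4=e; r(17)→15·(17−2)≡17=r (all mod 26).

drawer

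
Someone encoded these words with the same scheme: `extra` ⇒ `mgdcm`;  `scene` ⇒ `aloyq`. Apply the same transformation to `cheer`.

In extra: e→m is +8, x→g is +9, t→d is +10, r→c is +11 — the shift increases by 1 each position. Each letter shifts forward by (position + 8), i.e. 8, 9, 10, … — the shift grows by one for each successive letter.
Applying it to cheer: c+8=k, h+9=q, e+10=o, e+11=p, r+12=d.

kqopd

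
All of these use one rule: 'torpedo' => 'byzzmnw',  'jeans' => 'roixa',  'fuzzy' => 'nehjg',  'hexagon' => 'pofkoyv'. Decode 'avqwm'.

Shifts by position in torpedo: pos 0: t→b (+8), pos 1: o→y (+10), pos 2: r→z (+8), pos 3: p→z (+10) — repeating every 2. The shifts repeat in a cycle of length 2: positions 0,1,… shift by +8, +10, then the pattern repeats.
Undoing it on avqwm: a−8=s, v−10=l, q−8=i, w−10=m, m−8=e.

slime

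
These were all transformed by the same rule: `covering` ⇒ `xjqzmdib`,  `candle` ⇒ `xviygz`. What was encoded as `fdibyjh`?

Compare letters: c→x is +21, o→j is +21, v→q is +21 — a constant shift. It's a constant shift of +21 (ROT21).
Undoing it on fdibyjh: f−21=k, d−21=i, i−21=n, b−21=g, y−21=d, j−21=o, h−21=m.

kingdom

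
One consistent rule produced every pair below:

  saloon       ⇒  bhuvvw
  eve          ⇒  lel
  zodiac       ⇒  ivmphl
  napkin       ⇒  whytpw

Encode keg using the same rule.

The shift depends on letter class: consonant s→b is +9, but vowel a→h is +7. Vowels shift forward by 7 and consonants shift forward by 9.
On keg: k(cons)+9=t, e(vowel)+7=l, g(cons)+9=p.

tlp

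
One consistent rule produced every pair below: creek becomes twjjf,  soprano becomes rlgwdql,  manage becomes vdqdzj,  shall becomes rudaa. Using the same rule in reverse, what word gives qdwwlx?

This is an affine cipher: with a=0,…,z=25, each position x becomes (21x+3) mod 26.
Decoding qdwwlx: q(16)→5·(16−3)≡13=n; d(3)→5·(3−3)≡0=a; w(22)→5·(22−3)≡17=r; w(22)→5·(22−3)≡17=r; l(11)→5·(11−3)≡14=o; x(23)→5·(23−3)≡22=w (all mod 26).

narrow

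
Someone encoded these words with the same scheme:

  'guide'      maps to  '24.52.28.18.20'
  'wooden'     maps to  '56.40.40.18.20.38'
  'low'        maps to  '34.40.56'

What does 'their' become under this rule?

50.26.20.28.46

g(#7)→24 and u(#21)→52: differences scale by 2, so n = 2·pos + 10. With a=1..z=26, the number is 2·pos + 10.
On their: t=20→50, h=8→26, e=5→20, i=9→28, r=18→46.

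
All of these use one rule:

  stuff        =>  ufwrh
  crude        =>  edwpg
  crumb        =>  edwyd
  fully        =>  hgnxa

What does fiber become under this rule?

Shifts by position in stuff: pos 0: s→u (+2), pos 1: t→f (+12), pos 2: u→w (+2), pos 3: f→r (+12) — repeating every 2. The shifts repeat in a cycle of length 2: positions 0,1,… shift by +2, +12, then the pattern repeats.
Applying it to fiber: f+2=h, i+12=u, b+2=d, e+12=q, r+2=t.

hudqt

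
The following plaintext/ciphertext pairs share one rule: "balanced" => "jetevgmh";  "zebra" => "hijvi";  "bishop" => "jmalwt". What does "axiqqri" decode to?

stamina

A repeating key of period 2 is used — shifts +8, +4 over and over.
Decoding axiqqri: a−8=s, x−4=t, i−8=a, q−4=m, q−8=i, r−4=n, i−8=a.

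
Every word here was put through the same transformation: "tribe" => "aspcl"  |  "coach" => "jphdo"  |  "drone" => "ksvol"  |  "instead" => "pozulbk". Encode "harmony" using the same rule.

Shifts by position in tribe: pos 0: t→a (+7), pos 1: r→s (+1), pos 2: i→p (+7), pos 3: b→c (+1) — repeating every 2. It's a Vigenère-style cipher with numeric key [7,1]: position i shifts by key[i mod 2].
For harmony: h+7=o, a+1=b, r+7=y, m+1=n, o+7=v, n+1=o, y+7=f.

obynvof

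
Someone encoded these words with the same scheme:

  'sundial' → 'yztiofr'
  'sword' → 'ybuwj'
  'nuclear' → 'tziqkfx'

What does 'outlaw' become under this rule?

uzzqgb

Shifts by position in sundial: pos 0: s→y (+6), pos 1: u→z (+5), pos 2: n→t (+6), pos 3: d→i (+5) — repeating every 2. It's a Vigenère-style cipher with numeric key [6,5]: position i shifts by key[i mod 2].
Applying it to outlaw: o+6=u, u+5=z, t+6=z, l+5=q, a+6=g, w+5=b.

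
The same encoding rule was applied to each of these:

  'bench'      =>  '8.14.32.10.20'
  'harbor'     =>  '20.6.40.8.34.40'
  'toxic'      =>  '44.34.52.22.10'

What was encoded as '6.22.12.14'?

aide

b(#2)→8 and e(#5)→14: differences scale by 2, so n = 2·pos + 4. The formula is n = 2×(alphabet index, a=1) + 4.
Undoing it on 6.22.12.14: 6→(6−4)÷2=1=a, 22→(22−4)÷2=9=i, 12→(12−4)÷2=4=d, 14→(14−4)÷2=5=e.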